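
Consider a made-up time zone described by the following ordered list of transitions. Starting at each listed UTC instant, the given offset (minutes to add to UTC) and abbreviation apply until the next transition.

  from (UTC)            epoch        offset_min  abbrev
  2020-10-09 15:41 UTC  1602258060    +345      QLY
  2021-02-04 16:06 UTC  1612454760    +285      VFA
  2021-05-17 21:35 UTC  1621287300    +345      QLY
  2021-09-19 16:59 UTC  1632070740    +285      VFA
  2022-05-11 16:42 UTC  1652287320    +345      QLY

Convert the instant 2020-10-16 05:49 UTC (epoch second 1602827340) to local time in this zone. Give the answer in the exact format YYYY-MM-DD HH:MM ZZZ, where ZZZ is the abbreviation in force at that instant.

2020-10-16 11:34 QLY

Query: 2020-10-16 05:49 UTC
Rule 1/5 (QLY, +05:45): 2020-10-09 15:41 UTC ≤ query < 2021-02-04 16:06 UTC
5·60 + 49 + 345 = 694 min
694 = 0·1440 + 694; 694 = 11·60 + 34 → 11:34, same day
→ 2020-10-16 11:34 QLY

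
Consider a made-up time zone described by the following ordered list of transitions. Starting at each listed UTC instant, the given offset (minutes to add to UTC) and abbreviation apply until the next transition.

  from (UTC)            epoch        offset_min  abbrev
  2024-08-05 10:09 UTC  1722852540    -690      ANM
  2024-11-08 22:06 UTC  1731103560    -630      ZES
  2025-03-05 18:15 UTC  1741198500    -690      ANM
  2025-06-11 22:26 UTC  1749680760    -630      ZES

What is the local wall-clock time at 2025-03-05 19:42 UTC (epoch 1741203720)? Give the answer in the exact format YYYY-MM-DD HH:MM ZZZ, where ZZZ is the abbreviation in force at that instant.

Query: 2025-03-05 19:42 UTC
Rule 3/4 (ANM, -11:30): 2025-03-05 18:15 UTC ≤ query < 2025-06-11 22:26 UTC
19·60 + 42 - 690 = 492 min
492 = 0·1440 + 492; 492 = 8·60 + 12 → 08:12, same day
→ 2025-03-05 08:12 ANM

2025-03-05 08:12 ANM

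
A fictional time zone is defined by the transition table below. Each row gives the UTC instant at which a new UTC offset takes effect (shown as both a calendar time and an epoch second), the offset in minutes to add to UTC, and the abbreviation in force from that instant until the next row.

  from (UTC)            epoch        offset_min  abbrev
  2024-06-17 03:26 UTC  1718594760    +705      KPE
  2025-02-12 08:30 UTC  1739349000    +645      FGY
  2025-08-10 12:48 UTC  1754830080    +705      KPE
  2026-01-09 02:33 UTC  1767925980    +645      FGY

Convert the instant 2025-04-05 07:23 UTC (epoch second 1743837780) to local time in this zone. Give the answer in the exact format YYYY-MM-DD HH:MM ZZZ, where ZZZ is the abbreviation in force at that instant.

Query: 2025-04-05 07:23 UTC
Rule 2/4 (FGY, +10:45): 2025-02-12 08:30 UTC ≤ query < 2025-08-10 12:48 UTC
7·60 + 23 + 645 = 1088 min
1088 = 0·1440 + 1088; 1088 = 18·60 + 8 → 18:08, same day
→ 2025-04-05 18:08 FGY

2025-04-05 18:08 FGY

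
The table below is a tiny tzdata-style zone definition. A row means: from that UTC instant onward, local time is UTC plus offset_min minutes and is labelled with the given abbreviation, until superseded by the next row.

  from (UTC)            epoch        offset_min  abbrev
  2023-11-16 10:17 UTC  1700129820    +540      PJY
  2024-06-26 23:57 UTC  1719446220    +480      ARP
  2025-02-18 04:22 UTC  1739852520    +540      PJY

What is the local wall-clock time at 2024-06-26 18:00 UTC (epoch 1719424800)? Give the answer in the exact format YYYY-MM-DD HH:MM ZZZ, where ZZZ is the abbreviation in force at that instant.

2024-06-27 03:00 PJY

Query: 2024-06-26 18:00 UTC
Rule 1/3 (PJY, +09:00): 2023-11-16 10:17 UTC ≤ query < 2024-06-26 23:57 UTC
18·60 + 0 + 540 = 1620 min
1620 = 1·1440 + 180; 180 = 3·60 + 0 → 03:00, 2024-06-26 + 1 day = 2024-06-27
→ 2024-06-27 03:00 PJY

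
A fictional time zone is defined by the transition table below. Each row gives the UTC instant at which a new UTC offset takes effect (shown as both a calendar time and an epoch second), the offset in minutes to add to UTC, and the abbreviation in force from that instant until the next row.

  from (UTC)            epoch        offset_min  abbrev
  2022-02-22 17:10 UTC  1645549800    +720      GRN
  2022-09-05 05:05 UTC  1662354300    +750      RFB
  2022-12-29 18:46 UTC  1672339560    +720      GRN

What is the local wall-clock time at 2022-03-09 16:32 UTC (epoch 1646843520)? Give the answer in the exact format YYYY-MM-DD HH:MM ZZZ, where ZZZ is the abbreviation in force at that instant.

2022-03-10 04:32 GRN

Query: 2022-03-09 16:32 UTC
Rule 1/3 (GRN, +12:00): 2022-02-22 17:10 UTC ≤ query < 2022-09-05 05:05 UTC
16·60 + 32 + 720 = 1712 min
1712 = 1·1440 + 272; 272 = 4·60 + 32 → 04:32, 2022-03-09 + 1 day = 2022-03-10
→ 2022-03-10 04:32 GRN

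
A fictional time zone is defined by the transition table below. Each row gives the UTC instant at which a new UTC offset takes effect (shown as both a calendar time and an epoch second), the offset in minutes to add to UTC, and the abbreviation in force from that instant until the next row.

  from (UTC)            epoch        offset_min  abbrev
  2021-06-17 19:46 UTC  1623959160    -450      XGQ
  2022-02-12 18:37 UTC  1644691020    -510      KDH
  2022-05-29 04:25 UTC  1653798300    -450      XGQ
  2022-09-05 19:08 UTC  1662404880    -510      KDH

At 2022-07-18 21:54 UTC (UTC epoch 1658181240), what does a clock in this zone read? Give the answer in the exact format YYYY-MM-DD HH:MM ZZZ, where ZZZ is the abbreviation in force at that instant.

Query: 2022-07-18 21:54 UTC
Rule 3/4 (XGQ, -07:30): 2022-05-29 04:25 UTC ≤ query < 2022-09-05 19:08 UTC
21·60 + 54 - 450 = 864 min
864 = 0·1440 + 864; 864 = 14·60 + 24 → 14:24, same day
→ 2022-07-18 14:24 XGQ

2022-07-18 14:24 XGQ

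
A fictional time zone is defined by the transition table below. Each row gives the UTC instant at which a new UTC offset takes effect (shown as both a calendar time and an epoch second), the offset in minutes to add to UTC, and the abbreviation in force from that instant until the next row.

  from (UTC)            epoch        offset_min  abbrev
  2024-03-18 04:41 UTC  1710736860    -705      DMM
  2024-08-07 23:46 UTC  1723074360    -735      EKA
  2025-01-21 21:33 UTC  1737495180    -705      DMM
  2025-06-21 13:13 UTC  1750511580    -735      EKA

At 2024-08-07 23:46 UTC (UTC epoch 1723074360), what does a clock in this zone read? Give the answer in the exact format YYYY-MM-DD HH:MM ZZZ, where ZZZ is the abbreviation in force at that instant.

2024-08-07 11:31 EKA

Query: 2024-08-07 23:46 UTC
Rule 2/4 (EKA, -12:15): 2024-08-07 23:46 UTC ≤ query < 2025-01-21 21:33 UTC
23·60 + 46 - 735 = 691 min
691 = 0·1440 + 691; 691 = 11·60 + 31 → 11:31, same day
→ 2024-08-07 11:31 EKA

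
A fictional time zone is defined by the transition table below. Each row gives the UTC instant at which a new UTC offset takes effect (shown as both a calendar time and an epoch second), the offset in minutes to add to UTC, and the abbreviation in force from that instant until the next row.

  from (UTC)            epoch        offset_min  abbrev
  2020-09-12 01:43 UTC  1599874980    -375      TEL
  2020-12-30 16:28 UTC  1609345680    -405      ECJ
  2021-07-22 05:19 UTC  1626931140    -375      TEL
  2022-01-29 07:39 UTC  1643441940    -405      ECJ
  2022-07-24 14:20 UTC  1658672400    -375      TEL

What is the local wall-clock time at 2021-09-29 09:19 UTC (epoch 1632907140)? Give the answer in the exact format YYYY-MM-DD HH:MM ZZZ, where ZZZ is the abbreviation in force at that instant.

Query: 2021-09-29 09:19 UTC
Rule 3/5 (TEL, -06:15): 2021-07-22 05:19 UTC ≤ query < 2022-01-29 07:39 UTC
9·60 + 19 - 375 = 184 min
184 = 0·1440 + 184; 184 = 3·60 + 4 → 03:04, same day
→ 2021-09-29 03:04 TEL

2021-09-29 03:04 TEL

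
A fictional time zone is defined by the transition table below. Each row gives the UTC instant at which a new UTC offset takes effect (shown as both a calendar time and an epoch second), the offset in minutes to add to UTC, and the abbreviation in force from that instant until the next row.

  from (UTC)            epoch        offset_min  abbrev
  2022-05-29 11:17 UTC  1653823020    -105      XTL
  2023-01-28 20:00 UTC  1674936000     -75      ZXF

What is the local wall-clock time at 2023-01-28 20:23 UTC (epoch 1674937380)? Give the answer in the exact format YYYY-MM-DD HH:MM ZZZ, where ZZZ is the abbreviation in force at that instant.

2023-01-28 19:08 ZXF

Query: 2023-01-28 20:23 UTC
Rule 2/2 (ZXF, -01:15): 2023-01-28 20:00 UTC ≤ query < +∞
20·60 + 23 - 75 = 1148 min
1148 = 0·1440 + 1148; 1148 = 19·60 + 8 → 19:08, same day
→ 2023-01-28 19:08 ZXF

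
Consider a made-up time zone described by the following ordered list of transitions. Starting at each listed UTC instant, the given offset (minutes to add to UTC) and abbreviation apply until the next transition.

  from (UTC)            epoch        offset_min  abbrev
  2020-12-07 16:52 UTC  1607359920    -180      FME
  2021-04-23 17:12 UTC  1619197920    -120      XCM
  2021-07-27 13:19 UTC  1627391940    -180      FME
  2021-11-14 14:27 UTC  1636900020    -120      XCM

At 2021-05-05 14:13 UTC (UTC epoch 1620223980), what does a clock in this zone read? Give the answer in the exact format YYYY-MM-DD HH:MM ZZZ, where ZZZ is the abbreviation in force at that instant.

2021-05-05 12:13 XCM

Query: 2021-05-05 14:13 UTC
Rule 2/4 (XCM, -02:00): 2021-04-23 17:12 UTC ≤ query < 2021-07-27 13:19 UTC
14·60 + 13 - 120 = 733 min
733 = 0·1440 + 733; 733 = 12·60 + 13 → 12:13, same day
→ 2021-05-05 12:13 XCM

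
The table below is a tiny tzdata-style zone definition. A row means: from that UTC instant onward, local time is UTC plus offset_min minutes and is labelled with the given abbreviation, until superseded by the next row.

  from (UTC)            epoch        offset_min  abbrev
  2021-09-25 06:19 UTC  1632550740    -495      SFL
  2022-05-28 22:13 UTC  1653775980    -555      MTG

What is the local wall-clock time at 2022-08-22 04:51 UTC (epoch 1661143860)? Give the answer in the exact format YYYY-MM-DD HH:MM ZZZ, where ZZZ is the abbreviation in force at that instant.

Query: 2022-08-22 04:51 UTC
Rule 2/2 (MTG, -09:15): 2022-05-28 22:13 UTC ≤ query < +∞
4·60 + 51 - 555 = -264 min
-264 = -1·1440 + 1176; 1176 = 19·60 + 36 → 19:36, 2022-08-22 - 1 day = 2022-08-21
→ 2022-08-21 19:36 MTG

2022-08-21 19:36 MTG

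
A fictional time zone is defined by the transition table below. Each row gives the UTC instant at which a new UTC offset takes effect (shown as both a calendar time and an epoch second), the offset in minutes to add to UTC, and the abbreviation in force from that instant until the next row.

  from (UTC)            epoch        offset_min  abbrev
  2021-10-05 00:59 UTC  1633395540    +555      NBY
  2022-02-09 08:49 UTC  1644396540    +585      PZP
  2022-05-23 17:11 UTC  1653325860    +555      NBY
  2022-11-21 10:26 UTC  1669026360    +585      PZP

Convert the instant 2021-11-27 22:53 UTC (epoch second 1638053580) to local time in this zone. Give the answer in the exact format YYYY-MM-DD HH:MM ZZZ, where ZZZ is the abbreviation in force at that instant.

Query: 2021-11-27 22:53 UTC
Rule 1/4 (NBY, +09:15): 2021-10-05 00:59 UTC ≤ query < 2022-02-09 08:49 UTC
22·60 + 53 + 555 = 1928 min
1928 = 1·1440 + 488; 488 = 8·60 + 8 → 08:08, 2021-11-27 + 1 day = 2021-11-28
→ 2021-11-28 08:08 NBY

2021-11-28 08:08 NBY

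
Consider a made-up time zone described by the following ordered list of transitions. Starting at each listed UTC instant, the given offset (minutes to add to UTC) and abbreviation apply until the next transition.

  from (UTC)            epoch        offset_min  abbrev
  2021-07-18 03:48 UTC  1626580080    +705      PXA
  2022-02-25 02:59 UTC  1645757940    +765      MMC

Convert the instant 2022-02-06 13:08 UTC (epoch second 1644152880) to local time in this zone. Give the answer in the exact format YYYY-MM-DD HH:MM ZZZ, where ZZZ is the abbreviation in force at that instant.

2022-02-07 00:53 PXA

Query: 2022-02-06 13:08 UTC
Rule 1/2 (PXA, +11:45): 2021-07-18 03:48 UTC ≤ query < 2022-02-25 02:59 UTC
13·60 + 8 + 705 = 1493 min
1493 = 1·1440 + 53; 53 = 0·60 + 53 → 00:53, 2022-02-06 + 1 day = 2022-02-07
→ 2022-02-07 00:53 PXA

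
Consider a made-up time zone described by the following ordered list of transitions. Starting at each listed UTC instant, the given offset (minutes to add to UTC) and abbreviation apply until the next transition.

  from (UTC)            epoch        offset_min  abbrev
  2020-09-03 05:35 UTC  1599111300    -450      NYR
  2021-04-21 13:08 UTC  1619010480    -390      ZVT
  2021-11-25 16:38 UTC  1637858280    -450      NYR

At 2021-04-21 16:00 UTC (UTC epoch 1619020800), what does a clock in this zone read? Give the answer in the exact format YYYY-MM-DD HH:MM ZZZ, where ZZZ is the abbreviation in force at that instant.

Query: 2021-04-21 16:00 UTC
Rule 2/3 (ZVT, -06:30): 2021-04-21 13:08 UTC ≤ query < 2021-11-25 16:38 UTC
16·60 + 0 - 390 = 570 min
570 = 0·1440 + 570; 570 = 9·60 + 30 → 09:30, same day
→ 2021-04-21 09:30 ZVT

2021-04-21 09:30 ZVT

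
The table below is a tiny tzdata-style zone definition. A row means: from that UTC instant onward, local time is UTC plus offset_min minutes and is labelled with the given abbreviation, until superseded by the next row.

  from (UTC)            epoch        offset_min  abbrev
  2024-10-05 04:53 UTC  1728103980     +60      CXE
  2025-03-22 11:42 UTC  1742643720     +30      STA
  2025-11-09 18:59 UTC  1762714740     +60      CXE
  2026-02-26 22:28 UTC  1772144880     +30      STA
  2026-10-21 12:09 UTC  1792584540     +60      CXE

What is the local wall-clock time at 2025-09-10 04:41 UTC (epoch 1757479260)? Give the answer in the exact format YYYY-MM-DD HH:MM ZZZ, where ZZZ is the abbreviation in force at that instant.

2025-09-10 05:11 STA

Query: 2025-09-10 04:41 UTC
Rule 2/5 (STA, +00:30): 2025-03-22 11:42 UTC ≤ query < 2025-11-09 18:59 UTC
4·60 + 41 + 30 = 311 min
311 = 0·1440 + 311; 311 = 5·60 + 11 → 05:11, same day
→ 2025-09-10 05:11 STA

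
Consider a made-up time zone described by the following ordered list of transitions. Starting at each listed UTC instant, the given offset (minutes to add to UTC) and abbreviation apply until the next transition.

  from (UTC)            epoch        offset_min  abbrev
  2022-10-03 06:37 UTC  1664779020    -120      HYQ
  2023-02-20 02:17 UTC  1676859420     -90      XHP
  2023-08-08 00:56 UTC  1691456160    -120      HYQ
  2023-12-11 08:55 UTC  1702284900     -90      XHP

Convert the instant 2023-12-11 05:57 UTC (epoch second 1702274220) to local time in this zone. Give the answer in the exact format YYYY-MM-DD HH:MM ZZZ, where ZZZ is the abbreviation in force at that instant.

Query: 2023-12-11 05:57 UTC
Rule 3/4 (HYQ, -02:00): 2023-08-08 00:56 UTC ≤ query < 2023-12-11 08:55 UTC
5·60 + 57 - 120 = 237 min
237 = 0·1440 + 237; 237 = 3·60 + 57 → 03:57, same day
→ 2023-12-11 03:57 HYQ

2023-12-11 03:57 HYQ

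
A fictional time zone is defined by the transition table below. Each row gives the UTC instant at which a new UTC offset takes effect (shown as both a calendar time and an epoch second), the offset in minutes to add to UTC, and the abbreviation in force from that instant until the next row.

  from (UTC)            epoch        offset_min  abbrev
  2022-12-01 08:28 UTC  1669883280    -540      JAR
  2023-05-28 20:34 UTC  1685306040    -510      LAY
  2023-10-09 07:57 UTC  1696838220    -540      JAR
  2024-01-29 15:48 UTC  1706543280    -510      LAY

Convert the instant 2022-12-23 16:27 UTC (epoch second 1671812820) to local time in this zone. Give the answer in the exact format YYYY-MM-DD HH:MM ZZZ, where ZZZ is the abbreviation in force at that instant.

2022-12-23 07:27 JAR

Query: 2022-12-23 16:27 UTC
Rule 1/4 (JAR, -09:00): 2022-12-01 08:28 UTC ≤ query < 2023-05-28 20:34 UTC
16·60 + 27 - 540 = 447 min
447 = 0·1440 + 447; 447 = 7·60 + 27 → 07:27, same day
→ 2022-12-23 07:27 JAR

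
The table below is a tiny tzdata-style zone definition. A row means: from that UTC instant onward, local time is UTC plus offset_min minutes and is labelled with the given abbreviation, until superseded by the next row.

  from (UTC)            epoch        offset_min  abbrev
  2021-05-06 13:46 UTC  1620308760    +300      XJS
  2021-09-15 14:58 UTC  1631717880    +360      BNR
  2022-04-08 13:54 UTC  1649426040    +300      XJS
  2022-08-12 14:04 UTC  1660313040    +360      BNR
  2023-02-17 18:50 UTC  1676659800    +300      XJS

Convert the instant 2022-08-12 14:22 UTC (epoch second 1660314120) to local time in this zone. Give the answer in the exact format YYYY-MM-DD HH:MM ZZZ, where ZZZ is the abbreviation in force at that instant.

Query: 2022-08-12 14:22 UTC
Rule 4/5 (BNR, +06:00): 2022-08-12 14:04 UTC ≤ query < 2023-02-17 18:50 UTC
14·60 + 22 + 360 = 1222 min
1222 = 0·1440 + 1222; 1222 = 20·60 + 22 → 20:22, same day
→ 2022-08-12 20:22 BNR

2022-08-12 20:22 BNR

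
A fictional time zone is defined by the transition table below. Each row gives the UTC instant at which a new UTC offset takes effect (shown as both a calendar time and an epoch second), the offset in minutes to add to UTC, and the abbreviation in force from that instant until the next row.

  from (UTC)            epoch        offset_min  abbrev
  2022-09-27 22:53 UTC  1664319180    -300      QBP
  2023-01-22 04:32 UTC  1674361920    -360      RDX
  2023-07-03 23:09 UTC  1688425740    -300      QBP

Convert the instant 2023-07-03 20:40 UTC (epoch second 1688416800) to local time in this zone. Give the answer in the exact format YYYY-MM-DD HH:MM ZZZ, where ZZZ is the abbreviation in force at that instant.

Query: 2023-07-03 20:40 UTC
Rule 2/3 (RDX, -06:00): 2023-01-22 04:32 UTC ≤ query < 2023-07-03 23:09 UTC
20·60 + 40 - 360 = 880 min
880 = 0·1440 + 880; 880 = 14·60 + 40 → 14:40, same day
→ 2023-07-03 14:40 RDX

2023-07-03 14:40 RDX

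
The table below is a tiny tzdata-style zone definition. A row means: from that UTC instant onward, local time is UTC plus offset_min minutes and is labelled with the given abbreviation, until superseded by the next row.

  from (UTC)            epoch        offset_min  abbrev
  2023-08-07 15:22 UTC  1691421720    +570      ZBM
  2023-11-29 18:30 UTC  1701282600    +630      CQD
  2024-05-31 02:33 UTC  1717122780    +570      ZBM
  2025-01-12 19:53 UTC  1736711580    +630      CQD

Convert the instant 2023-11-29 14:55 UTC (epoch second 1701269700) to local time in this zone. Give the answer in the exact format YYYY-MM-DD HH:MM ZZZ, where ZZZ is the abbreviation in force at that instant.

2023-11-30 00:25 ZBM

Query: 2023-11-29 14:55 UTC
Rule 1/4 (ZBM, +09:30): 2023-08-07 15:22 UTC ≤ query < 2023-11-29 18:30 UTC
14·60 + 55 + 570 = 1465 min
1465 = 1·1440 + 25; 25 = 0·60 + 25 → 00:25, 2023-11-29 + 1 day = 2023-11-30
→ 2023-11-30 00:25 ZBM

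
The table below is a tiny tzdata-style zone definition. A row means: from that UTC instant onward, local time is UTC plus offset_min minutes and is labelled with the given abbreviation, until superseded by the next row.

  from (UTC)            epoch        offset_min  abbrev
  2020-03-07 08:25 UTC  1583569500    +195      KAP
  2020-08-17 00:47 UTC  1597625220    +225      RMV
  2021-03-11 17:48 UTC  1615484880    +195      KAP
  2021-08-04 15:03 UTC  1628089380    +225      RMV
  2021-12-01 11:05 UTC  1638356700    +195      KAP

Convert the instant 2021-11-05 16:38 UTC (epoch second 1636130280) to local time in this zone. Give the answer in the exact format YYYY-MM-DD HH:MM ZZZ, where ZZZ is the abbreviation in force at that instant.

2021-11-05 20:23 RMV

Query: 2021-11-05 16:38 UTC
Rule 4/5 (RMV, +03:45): 2021-08-04 15:03 UTC ≤ query < 2021-12-01 11:05 UTC
16·60 + 38 + 225 = 1223 min
1223 = 0·1440 + 1223; 1223 = 20·60 + 23 → 20:23, same day
→ 2021-11-05 20:23 RMV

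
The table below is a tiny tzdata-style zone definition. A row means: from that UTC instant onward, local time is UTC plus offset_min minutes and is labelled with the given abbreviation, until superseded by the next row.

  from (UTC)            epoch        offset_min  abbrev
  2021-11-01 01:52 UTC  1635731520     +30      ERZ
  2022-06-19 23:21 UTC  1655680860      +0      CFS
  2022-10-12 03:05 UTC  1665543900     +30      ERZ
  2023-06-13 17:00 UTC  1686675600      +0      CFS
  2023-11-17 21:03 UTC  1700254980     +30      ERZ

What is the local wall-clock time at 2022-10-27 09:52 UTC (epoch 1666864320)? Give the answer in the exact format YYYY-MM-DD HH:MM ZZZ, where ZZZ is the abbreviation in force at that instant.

Query: 2022-10-27 09:52 UTC
Rule 3/5 (ERZ, +00:30): 2022-10-12 03:05 UTC ≤ query < 2023-06-13 17:00 UTC
9·60 + 52 + 30 = 622 min
622 = 0·1440 + 622; 622 = 10·60 + 22 → 10:22, same day
→ 2022-10-27 10:22 ERZ

2022-10-27 10:22 ERZ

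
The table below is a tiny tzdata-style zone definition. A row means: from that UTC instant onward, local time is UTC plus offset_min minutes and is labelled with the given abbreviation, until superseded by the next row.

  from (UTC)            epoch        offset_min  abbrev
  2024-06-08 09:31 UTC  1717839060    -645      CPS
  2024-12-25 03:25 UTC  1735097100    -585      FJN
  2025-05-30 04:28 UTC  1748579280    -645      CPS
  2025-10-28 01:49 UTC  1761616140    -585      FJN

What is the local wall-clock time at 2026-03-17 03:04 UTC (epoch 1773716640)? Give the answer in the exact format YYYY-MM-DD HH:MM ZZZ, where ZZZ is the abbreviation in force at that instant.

2026-03-16 17:19 FJN

Query: 2026-03-17 03:04 UTC
Rule 4/4 (FJN, -09:45): 2025-10-28 01:49 UTC ≤ query < +∞
3·60 + 4 - 585 = -401 min
-401 = -1·1440 + 1039; 1039 = 17·60 + 19 → 17:19, 2026-03-17 - 1 day = 2026-03-16
→ 2026-03-16 17:19 FJN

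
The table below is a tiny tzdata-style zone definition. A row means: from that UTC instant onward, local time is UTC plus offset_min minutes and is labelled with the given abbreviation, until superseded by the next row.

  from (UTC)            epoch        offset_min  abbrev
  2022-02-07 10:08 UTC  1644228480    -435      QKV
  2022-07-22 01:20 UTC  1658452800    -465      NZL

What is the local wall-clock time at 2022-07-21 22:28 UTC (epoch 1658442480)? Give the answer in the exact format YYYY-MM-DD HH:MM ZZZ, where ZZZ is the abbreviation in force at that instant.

2022-07-21 15:13 QKV

Query: 2022-07-21 22:28 UTC
Rule 1/2 (QKV, -07:15): 2022-02-07 10:08 UTC ≤ query < 2022-07-22 01:20 UTC
22·60 + 28 - 435 = 913 min
913 = 0·1440 + 913; 913 = 15·60 + 13 → 15:13, same day
→ 2022-07-21 15:13 QKV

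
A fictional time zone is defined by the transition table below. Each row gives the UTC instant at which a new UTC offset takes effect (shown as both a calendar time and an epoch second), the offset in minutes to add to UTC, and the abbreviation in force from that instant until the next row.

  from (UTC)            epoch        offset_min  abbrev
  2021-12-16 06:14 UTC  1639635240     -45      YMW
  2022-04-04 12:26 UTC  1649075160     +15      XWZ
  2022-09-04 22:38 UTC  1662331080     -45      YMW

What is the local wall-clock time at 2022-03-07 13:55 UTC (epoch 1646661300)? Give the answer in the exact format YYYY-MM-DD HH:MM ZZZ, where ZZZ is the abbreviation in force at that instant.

Query: 2022-03-07 13:55 UTC
Rule 1/3 (YMW, -00:45): 2021-12-16 06:14 UTC ≤ query < 2022-04-04 12:26 UTC
13·60 + 55 - 45 = 790 min
790 = 0·1440 + 790; 790 = 13·60 + 10 → 13:10, same day
→ 2022-03-07 13:10 YMW

2022-03-07 13:10 YMW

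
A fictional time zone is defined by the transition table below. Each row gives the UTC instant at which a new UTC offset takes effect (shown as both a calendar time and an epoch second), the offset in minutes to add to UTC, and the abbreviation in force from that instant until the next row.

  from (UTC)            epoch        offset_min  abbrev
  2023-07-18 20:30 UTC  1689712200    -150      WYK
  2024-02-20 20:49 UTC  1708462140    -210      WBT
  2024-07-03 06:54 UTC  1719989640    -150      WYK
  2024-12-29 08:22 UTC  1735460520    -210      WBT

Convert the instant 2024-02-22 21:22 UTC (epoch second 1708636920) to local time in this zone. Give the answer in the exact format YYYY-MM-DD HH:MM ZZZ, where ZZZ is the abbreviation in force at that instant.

Query: 2024-02-22 21:22 UTC
Rule 2/4 (WBT, -03:30): 2024-02-20 20:49 UTC ≤ query < 2024-07-03 06:54 UTC
21·60 + 22 - 210 = 1072 min
1072 = 0·1440 + 1072; 1072 = 17·60 + 52 → 17:52, same day
→ 2024-02-22 17:52 WBT

2024-02-22 17:52 WBT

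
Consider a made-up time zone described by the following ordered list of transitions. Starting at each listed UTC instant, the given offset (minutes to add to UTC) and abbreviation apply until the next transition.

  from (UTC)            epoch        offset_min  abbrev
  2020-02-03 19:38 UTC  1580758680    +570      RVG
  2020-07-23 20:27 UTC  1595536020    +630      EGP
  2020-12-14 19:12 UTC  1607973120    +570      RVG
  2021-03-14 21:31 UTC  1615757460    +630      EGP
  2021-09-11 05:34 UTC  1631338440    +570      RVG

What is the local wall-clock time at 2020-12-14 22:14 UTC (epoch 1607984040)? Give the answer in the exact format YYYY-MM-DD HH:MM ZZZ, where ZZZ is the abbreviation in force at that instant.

Query: 2020-12-14 22:14 UTC
Rule 3/5 (RVG, +09:30): 2020-12-14 19:12 UTC ≤ query < 2021-03-14 21:31 UTC
22·60 + 14 + 570 = 1904 min
1904 = 1·1440 + 464; 464 = 7·60 + 44 → 07:44, 2020-12-14 + 1 day = 2020-12-15
→ 2020-12-15 07:44 RVG

2020-12-15 07:44 RVG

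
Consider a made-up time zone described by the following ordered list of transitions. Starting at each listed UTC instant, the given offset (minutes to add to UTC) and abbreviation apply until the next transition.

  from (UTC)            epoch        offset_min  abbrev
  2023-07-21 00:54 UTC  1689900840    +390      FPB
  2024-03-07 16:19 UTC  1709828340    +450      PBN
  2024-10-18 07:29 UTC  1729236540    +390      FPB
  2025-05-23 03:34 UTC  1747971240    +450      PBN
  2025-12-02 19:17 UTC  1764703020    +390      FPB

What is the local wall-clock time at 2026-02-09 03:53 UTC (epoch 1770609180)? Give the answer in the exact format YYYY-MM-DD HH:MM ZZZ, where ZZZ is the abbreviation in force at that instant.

Query: 2026-02-09 03:53 UTC
Rule 5/5 (FPB, +06:30): 2025-12-02 19:17 UTC ≤ query < +∞
3·60 + 53 + 390 = 623 min
623 = 0·1440 + 623; 623 = 10·60 + 23 → 10:23, same day
→ 2026-02-09 10:23 FPB

2026-02-09 10:23 FPB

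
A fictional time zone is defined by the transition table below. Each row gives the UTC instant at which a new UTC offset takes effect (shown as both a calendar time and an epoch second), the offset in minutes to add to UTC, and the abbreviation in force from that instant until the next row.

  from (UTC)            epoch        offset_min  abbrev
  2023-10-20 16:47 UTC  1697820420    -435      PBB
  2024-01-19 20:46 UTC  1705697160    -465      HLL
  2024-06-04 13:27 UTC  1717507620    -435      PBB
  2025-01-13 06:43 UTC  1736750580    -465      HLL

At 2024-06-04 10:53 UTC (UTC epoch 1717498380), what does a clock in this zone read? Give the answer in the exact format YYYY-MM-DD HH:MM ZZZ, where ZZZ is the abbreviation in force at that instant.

2024-06-04 03:08 HLL

Query: 2024-06-04 10:53 UTC
Rule 2/4 (HLL, -07:45): 2024-01-19 20:46 UTC ≤ query < 2024-06-04 13:27 UTC
10·60 + 53 - 465 = 188 min
188 = 0·1440 + 188; 188 = 3·60 + 8 → 03:08, same day
→ 2024-06-04 03:08 HLL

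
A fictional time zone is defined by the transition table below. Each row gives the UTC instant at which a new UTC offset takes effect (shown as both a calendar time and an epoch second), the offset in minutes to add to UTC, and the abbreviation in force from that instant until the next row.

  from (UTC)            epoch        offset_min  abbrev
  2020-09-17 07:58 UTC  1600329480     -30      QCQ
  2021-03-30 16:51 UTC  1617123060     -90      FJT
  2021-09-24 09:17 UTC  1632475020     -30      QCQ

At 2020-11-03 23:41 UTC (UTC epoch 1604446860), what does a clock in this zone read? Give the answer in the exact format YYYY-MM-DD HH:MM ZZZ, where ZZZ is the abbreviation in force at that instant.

Query: 2020-11-03 23:41 UTC
Rule 1/3 (QCQ, -00:30): 2020-09-17 07:58 UTC ≤ query < 2021-03-30 16:51 UTC
23·60 + 41 - 30 = 1391 min
1391 = 0·1440 + 1391; 1391 = 23·60 + 11 → 23:11, same day
→ 2020-11-03 23:11 QCQ

2020-11-03 23:11 QCQ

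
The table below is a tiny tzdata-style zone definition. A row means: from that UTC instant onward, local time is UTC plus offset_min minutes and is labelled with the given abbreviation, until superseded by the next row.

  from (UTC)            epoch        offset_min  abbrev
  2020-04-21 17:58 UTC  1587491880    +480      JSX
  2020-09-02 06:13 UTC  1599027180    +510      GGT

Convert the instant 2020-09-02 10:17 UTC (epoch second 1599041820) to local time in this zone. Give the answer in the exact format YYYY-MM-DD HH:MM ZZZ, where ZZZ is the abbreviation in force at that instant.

Query: 2020-09-02 10:17 UTC
Rule 2/2 (GGT, +08:30): 2020-09-02 06:13 UTC ≤ query < +∞
10·60 + 17 + 510 = 1127 min
1127 = 0·1440 + 1127; 1127 = 18·60 + 47 → 18:47, same day
→ 2020-09-02 18:47 GGT

2020-09-02 18:47 GGT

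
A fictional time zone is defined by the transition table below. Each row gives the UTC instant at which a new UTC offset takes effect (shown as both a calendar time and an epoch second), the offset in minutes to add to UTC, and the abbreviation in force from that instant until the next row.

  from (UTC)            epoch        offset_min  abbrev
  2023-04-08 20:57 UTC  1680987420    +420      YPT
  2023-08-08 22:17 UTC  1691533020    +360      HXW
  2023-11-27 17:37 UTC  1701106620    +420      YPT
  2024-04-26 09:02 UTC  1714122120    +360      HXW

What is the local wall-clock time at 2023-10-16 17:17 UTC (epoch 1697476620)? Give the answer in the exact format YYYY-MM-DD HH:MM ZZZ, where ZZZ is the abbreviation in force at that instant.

2023-10-16 23:17 HXW

Query: 2023-10-16 17:17 UTC
Rule 2/4 (HXW, +06:00): 2023-08-08 22:17 UTC ≤ query < 2023-11-27 17:37 UTC
17·60 + 17 + 360 = 1397 min
1397 = 0·1440 + 1397; 1397 = 23·60 + 17 → 23:17, same day
→ 2023-10-16 23:17 HXW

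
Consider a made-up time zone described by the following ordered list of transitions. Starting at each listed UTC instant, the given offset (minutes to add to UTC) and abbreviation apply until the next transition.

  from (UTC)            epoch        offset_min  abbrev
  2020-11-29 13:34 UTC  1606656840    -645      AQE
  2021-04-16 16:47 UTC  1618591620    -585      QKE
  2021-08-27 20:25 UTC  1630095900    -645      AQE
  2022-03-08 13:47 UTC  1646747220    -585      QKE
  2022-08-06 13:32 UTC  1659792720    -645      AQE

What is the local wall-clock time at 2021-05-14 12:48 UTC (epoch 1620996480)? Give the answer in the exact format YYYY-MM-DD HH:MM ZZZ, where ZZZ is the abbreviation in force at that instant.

2021-05-14 03:03 QKE

Query: 2021-05-14 12:48 UTC
Rule 2/5 (QKE, -09:45): 2021-04-16 16:47 UTC ≤ query < 2021-08-27 20:25 UTC
12·60 + 48 - 585 = 183 min
183 = 0·1440 + 183; 183 = 3·60 + 3 → 03:03, same day
→ 2021-05-14 03:03 QKE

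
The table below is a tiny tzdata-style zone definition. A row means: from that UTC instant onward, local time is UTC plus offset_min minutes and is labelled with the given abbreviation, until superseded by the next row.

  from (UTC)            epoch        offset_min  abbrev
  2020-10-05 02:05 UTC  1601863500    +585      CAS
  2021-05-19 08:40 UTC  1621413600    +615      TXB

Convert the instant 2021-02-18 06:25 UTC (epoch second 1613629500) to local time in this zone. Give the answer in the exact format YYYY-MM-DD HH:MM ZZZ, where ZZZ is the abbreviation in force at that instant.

2021-02-18 16:10 CAS

Query: 2021-02-18 06:25 UTC
Rule 1/2 (CAS, +09:45): 2020-10-05 02:05 UTC ≤ query < 2021-05-19 08:40 UTC
6·60 + 25 + 585 = 970 min
970 = 0·1440 + 970; 970 = 16·60 + 10 → 16:10, same day
→ 2021-02-18 16:10 CAS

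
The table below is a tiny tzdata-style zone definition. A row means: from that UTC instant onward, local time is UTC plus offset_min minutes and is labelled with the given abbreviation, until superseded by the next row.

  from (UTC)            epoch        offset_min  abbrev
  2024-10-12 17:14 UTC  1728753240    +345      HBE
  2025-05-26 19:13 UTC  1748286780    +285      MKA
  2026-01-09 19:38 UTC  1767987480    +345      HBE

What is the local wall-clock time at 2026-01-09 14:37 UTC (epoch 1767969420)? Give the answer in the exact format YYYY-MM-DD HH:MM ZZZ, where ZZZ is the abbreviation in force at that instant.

2026-01-09 19:22 MKA

Query: 2026-01-09 14:37 UTC
Rule 2/3 (MKA, +04:45): 2025-05-26 19:13 UTC ≤ query < 2026-01-09 19:38 UTC
14·60 + 37 + 285 = 1162 min
1162 = 0·1440 + 1162; 1162 = 19·60 + 22 → 19:22, same day
→ 2026-01-09 19:22 MKA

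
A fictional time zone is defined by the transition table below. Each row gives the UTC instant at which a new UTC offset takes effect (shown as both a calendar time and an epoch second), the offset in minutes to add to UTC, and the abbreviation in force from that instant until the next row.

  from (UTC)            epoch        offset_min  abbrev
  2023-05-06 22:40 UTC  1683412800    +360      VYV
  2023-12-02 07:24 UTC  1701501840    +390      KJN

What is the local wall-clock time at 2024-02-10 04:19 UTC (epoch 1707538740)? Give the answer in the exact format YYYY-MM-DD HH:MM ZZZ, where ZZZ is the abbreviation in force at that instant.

2024-02-10 10:49 KJN

Query: 2024-02-10 04:19 UTC
Rule 2/2 (KJN, +06:30): 2023-12-02 07:24 UTC ≤ query < +∞
4·60 + 19 + 390 = 649 min
649 = 0·1440 + 649; 649 = 10·60 + 49 → 10:49, same day
→ 2024-02-10 10:49 KJN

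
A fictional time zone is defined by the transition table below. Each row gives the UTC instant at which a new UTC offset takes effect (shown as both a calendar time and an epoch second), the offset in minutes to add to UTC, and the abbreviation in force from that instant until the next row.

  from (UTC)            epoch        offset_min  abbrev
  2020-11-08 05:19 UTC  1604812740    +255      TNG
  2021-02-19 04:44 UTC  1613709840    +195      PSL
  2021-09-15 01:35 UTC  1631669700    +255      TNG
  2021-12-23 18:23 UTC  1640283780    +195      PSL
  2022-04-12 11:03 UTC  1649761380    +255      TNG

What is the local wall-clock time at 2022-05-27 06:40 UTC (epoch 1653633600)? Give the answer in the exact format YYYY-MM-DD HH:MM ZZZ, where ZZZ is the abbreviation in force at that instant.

Query: 2022-05-27 06:40 UTC
Rule 5/5 (TNG, +04:15): 2022-04-12 11:03 UTC ≤ query < +∞
6·60 + 40 + 255 = 655 min
655 = 0·1440 + 655; 655 = 10·60 + 55 → 10:55, same day
→ 2022-05-27 10:55 TNG

2022-05-27 10:55 TNG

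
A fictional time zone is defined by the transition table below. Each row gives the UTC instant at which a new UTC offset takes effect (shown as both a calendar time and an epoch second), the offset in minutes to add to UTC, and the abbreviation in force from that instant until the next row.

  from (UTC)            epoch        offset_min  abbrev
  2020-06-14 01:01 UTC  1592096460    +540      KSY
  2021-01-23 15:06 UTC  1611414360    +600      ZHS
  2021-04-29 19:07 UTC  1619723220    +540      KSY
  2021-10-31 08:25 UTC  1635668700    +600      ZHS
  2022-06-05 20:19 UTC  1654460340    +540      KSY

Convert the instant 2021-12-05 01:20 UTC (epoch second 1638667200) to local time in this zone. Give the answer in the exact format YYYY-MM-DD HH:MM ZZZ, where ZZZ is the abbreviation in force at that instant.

Query: 2021-12-05 01:20 UTC
Rule 4/5 (ZHS, +10:00): 2021-10-31 08:25 UTC ≤ query < 2022-06-05 20:19 UTC
1·60 + 20 + 600 = 680 min
680 = 0·1440 + 680; 680 = 11·60 + 20 → 11:20, same day
→ 2021-12-05 11:20 ZHS

2021-12-05 11:20 ZHS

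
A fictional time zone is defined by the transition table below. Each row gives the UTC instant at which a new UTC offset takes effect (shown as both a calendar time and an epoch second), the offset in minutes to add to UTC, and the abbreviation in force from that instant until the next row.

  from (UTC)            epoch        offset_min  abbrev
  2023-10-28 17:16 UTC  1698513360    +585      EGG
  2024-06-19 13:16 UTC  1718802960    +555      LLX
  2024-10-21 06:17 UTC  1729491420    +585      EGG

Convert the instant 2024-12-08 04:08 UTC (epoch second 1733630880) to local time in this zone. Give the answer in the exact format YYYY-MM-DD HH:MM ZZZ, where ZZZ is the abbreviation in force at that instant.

Query: 2024-12-08 04:08 UTC
Rule 3/3 (EGG, +09:45): 2024-10-21 06:17 UTC ≤ query < +∞
4·60 + 8 + 585 = 833 min
833 = 0·1440 + 833; 833 = 13·60 + 53 → 13:53, same day
→ 2024-12-08 13:53 EGG

2024-12-08 13:53 EGG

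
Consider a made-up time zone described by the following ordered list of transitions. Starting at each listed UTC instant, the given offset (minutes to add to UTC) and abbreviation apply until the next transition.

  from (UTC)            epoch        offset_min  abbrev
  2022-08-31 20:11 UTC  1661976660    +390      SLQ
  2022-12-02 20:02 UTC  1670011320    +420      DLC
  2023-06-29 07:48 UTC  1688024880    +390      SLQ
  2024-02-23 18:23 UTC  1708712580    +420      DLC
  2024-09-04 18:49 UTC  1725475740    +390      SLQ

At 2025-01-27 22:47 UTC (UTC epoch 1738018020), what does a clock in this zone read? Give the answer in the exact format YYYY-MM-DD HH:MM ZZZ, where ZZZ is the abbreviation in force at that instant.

2025-01-28 05:17 SLQ

Query: 2025-01-27 22:47 UTC
Rule 5/5 (SLQ, +06:30): 2024-09-04 18:49 UTC ≤ query < +∞
22·60 + 47 + 390 = 1757 min
1757 = 1·1440 + 317; 317 = 5·60 + 17 → 05:17, 2025-01-27 + 1 day = 2025-01-28
→ 2025-01-28 05:17 SLQ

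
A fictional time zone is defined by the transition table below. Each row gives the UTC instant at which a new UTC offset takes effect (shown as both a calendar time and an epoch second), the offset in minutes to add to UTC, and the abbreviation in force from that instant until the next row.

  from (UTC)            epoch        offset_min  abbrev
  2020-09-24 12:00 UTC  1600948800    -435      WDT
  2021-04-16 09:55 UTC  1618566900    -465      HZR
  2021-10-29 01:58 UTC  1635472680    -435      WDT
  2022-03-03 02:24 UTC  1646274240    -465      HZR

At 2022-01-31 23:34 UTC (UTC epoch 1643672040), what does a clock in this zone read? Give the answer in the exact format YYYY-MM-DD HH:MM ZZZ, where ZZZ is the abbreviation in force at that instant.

2022-01-31 16:19 WDT

Query: 2022-01-31 23:34 UTC
Rule 3/4 (WDT, -07:15): 2021-10-29 01:58 UTC ≤ query < 2022-03-03 02:24 UTC
23·60 + 34 - 435 = 979 min
979 = 0·1440 + 979; 979 = 16·60 + 19 → 16:19, same day
→ 2022-01-31 16:19 WDT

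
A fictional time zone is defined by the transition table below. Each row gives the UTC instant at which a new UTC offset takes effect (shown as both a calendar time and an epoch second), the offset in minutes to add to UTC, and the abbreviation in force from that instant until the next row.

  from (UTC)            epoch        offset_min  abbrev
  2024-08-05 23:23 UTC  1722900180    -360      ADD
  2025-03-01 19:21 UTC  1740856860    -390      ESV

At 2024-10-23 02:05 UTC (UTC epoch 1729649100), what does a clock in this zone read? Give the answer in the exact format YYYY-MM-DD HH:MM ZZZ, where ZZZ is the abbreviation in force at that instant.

Query: 2024-10-23 02:05 UTC
Rule 1/2 (ADD, -06:00): 2024-08-05 23:23 UTC ≤ query < 2025-03-01 19:21 UTC
2·60 + 5 - 360 = -235 min
-235 = -1·1440 + 1205; 1205 = 20·60 + 5 → 20:05, 2024-10-23 - 1 day = 2024-10-22
→ 2024-10-22 20:05 ADD

2024-10-22 20:05 ADD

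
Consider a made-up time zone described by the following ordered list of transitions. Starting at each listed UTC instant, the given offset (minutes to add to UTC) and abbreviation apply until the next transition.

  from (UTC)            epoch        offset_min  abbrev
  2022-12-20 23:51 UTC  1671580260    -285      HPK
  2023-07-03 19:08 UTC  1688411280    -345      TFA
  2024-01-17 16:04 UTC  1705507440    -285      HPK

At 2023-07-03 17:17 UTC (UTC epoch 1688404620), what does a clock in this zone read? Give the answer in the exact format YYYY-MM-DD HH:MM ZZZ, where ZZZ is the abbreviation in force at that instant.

Query: 2023-07-03 17:17 UTC
Rule 1/3 (HPK, -04:45): 2022-12-20 23:51 UTC ≤ query < 2023-07-03 19:08 UTC
17·60 + 17 - 285 = 752 min
752 = 0·1440 + 752; 752 = 12·60 + 32 → 12:32, same day
→ 2023-07-03 12:32 HPK

2023-07-03 12:32 HPK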